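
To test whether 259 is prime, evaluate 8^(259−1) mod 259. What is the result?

8^1 ≡ 8 (mod 259)
8^2 ≡ 8^2 = 64 ≡ 64 (mod 259)
8^4 ≡ 64^2 = 4096 ≡ 211 (mod 259)
8^8 ≡ 211^2 = 44521 ≡ 232 (mod 259)
8^16 ≡ 232^2 = 53824 ≡ 211 (mod 259)
8^32 ≡ 211^2 = 44521 ≡ 232 (mod 259)
8^64 ≡ 232^2 = 53824 ≡ 211 (mod 259)
8^128 ≡ 211^2 = 44521 ≡ 232 (mod 259)
8^256 ≡ 232^2 = 53824 ≡ 211 (mod 259)
258 = 256 + 2 in binary powers of 2.
So 8^258 ≡ 211 · 64 ≡ 36 (mod 259).
Since 36 ≠ 1, base 8 is a Fermat witness: 259 is composite.

36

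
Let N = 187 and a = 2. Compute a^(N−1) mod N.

2^1 ≡ 2 (mod 187)
2^2 ≡ 2^2 = 4 ≡ 4 (mod 187)
2^4 ≡ 4^2 = 16 ≡ 16 (mod 187)
2^8 ≡ 16^2 = 256 ≡ 69 (mod 187)
2^16 ≡ 69^2 = 4761 ≡ 86 (mod 187)
2^32 ≡ 86^2 = 7396 ≡ 103 (mod 187)
2^64 ≡ 103^2 = 10609 ≡ 137 (mod 187)
2^128 ≡ 137^2 = 18769 ≡ 69 (mod 187)
186 = 128 + 32 + 16 + 8 + 2 in binary powers of 2.
So 2^186 ≡ 69 · 103 · 86 · 69 · 4 ≡ 174 (mod 187).
Since 174 ≠ 1, base 2 is a Fermat witness: 187 is composite.

174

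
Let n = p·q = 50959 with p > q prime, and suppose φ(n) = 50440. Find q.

131

φ(n) = (p−1)(q−1) = n − (p+q) + 1, so p + q = 50959 − 50440 + 1 = 520.
p and q are the roots of t² − 520t + 50959 = 0.
Discriminant: 520² − 4·50959 = 270400 − 203836 = 66564; √66564 = 258.
q = (520 − 258)/2 = 131, p = (520 + 258)/2 = 389.
Check: 131 · 389 = 50959.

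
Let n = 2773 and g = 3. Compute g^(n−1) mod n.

3^1 ≡ 3 (mod 2773)
3^2 ≡ 3^2 = 9 ≡ 9 (mod 2773)
3^4 ≡ 9^2 = 81 ≡ 81 (mod 2773)
3^8 ≡ 81^2 = 6561 ≡ 1015 (mod 2773)
3^16 ≡ 1015^2 = 1030225 ≡ 1442 (mod 2773)
3^32 ≡ 1442^2 = 2079364 ≡ 2387 (mod 2773)
3^64 ≡ 2387^2 = 5697769 ≡ 2027 (mod 2773)
3^128 ≡ 2027^2 = 4108729 ≡ 1916 (mod 2773)
3^256 ≡ 1916^2 = 3671056 ≡ 2377 (mod 2773)
3^512 ≡ 2377^2 = 5650129 ≡ 1528 (mod 2773)
3^1024 ≡ 1528^2 = 2334784 ≡ 2691 (mod 2773)
3^2048 ≡ 2691^2 = 7241481 ≡ 1178 (mod 2773)
2772 = 2048 + 512 + 128 + 64 + 16 + 4 in binary powers of 2.
So 3^2772 ≡ 1178 · 1528 · 1916 · 2027 · 1442 · 81 ≡ 1140 (mod 2773).
Since 1140 ≠ 1, base 3 is a Fermat witness: 2773 is composite.

1140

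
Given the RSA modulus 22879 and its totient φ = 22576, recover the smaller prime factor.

φ(n) = (p−1)(q−1) = n − (p+q) + 1, so p + q = 22879 − 22576 + 1 = 304.
p and q are the roots of t² − 304t + 22879 = 0.
Discriminant: 304² − 4·22879 = 92416 − 91516 = 900; √900 = 30.
q = (304 − 30)/2 = 137, p = (304 + 30)/2 = 167.
Check: 137 · 167 = 22879.

137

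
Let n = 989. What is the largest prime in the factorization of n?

989 = 23 · 43
43 is prime.
So 989 = 23 · 43; the largest prime factor is 43.

43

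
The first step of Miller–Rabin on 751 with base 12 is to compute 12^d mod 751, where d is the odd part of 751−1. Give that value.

751 − 1 = 750 = 2^1 · 375, so d = 375.
12^1 ≡ 12 (mod 751)
12^2 ≡ 12^2 = 144 ≡ 144 (mod 751)
12^4 ≡ 144^2 = 20736 ≡ 459 (mod 751)
12^8 ≡ 459^2 = 210681 ≡ 401 (mod 751)
12^16 ≡ 401^2 = 160801 ≡ 87 (mod 751)
12^32 ≡ 87^2 = 7569 ≡ 59 (mod 751)
12^64 ≡ 59^2 = 3481 ≡ 477 (mod 751)
12^128 ≡ 477^2 = 227529 ≡ 727 (mod 751)
12^256 ≡ 727^2 = 528529 ≡ 576 (mod 751)
375 = 256 + 64 + 32 + 16 + 4 + 2 + 1 in binary powers of 2.
So 12^375 ≡ 576 · 477 · 59 · 87 · 459 · 144 · 12 ≡ 750 (mod 751).
Since 12^d ≡ 750 (mod 751), base 12 does not prove 751 composite.

750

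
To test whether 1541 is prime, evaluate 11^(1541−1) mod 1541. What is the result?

11^1 ≡ 11 (mod 1541)
11^2 ≡ 11^2 = 121 ≡ 121 (mod 1541)
11^4 ≡ 121^2 = 14641 ≡ 772 (mod 1541)
11^8 ≡ 772^2 = 595984 ≡ 1158 (mod 1541)
11^16 ≡ 1158^2 = 1340964 ≡ 294 (mod 1541)
11^32 ≡ 294^2 = 86436 ≡ 140 (mod 1541)
11^64 ≡ 140^2 = 19600 ≡ 1108 (mod 1541)
11^128 ≡ 1108^2 = 1227664 ≡ 1028 (mod 1541)
11^256 ≡ 1028^2 = 1056784 ≡ 1199 (mod 1541)
11^512 ≡ 1199^2 = 1437601 ≡ 1389 (mod 1541)
11^1024 ≡ 1389^2 = 1929321 ≡ 1530 (mod 1541)
1540 = 1024 + 512 + 4 in binary powers of 2.
So 11^1540 ≡ 1530 · 1389 · 772 ≡ 967 (mod 1541).
Since 967 ≠ 1, base 11 is a Fermat witness: 1541 is composite.

967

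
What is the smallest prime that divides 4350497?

37

4350497 is odd.
Digit sum 32, not divisible by 3.
Ends in 7: not divisible by 5.
7: 4350497 = 7·621499 + 4
11: 4350497 = 11·395499 + 8
13: 4350497 = 13·334653 + 8
17: 4350497 = 17·255911 + 10
19: 4350497 = 19·228973 + 10
23: 4350497 = 23·189152 + 1
29: 4350497 = 29·150017 + 4
31: 4350497 = 31·140338 + 19
37: 4350497 = 37·117581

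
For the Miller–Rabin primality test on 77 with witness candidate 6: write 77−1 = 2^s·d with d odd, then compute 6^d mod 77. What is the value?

13

77 − 1 = 76 = 2^2 · 19, so d = 19.
6^1 ≡ 6 (mod 77)
6^2 ≡ 6^2 = 36 ≡ 36 (mod 77)
6^4 ≡ 36^2 = 1296 ≡ 64 (mod 77)
6^8 ≡ 64^2 = 4096 ≡ 15 (mod 77)
6^16 ≡ 15^2 = 225 ≡ 71 (mod 77)
19 = 16 + 2 + 1 in binary powers of 2.
So 6^19 ≡ 71 · 36 · 6 ≡ 13 (mod 77).
Squaring chain: 13 → 15; never reaches −1, so base 6 is a Miller–Rabin witness that 77 is composite.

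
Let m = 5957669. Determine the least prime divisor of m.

5957669 is odd.
Digit sum 47, not divisible by 3.
Ends in 9: not divisible by 5.
7: 5957669 = 7·851095 + 4
11: 5957669 = 11·541606 + 3
13: 5957669 = 13·458282 + 3
17: 5957669 = 17·350451 + 2
19: 5957669 = 19·313561 + 10
23: 5957669 = 23·259029 + 2
29: 5957669 = 29·205436 + 25
31: 5957669 = 31·192182 + 27
37: 5957669 = 37·161018 + 3
41: 5957669 = 41·145309

41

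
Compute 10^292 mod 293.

10^1 ≡ 10 (mod 293)
10^2 ≡ 10^2 = 100 ≡ 100 (mod 293)
10^4 ≡ 100^2 = 10000 ≡ 38 (mod 293)
10^8 ≡ 38^2 = 1444 ≡ 272 (mod 293)
10^16 ≡ 272^2 = 73984 ≡ 148 (mod 293)
10^32 ≡ 148^2 = 21904 ≡ 222 (mod 293)
10^64 ≡ 222^2 = 49284 ≡ 60 (mod 293)
10^128 ≡ 60^2 = 3600 ≡ 84 (mod 293)
10^256 ≡ 84^2 = 7056 ≡ 24 (mod 293)
292 = 256 + 32 + 4 in binary powers of 2.
So 10^292 ≡ 24 · 222 · 38 ≡ 1 (mod 293).
Since the result is 1, base 10 gives no evidence that 293 is composite.

1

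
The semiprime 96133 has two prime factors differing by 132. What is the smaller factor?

Since p = q + 132, we have 96133 = q(q + 132), so q² + 132q − 96133 = 0.
Discriminant: 132² + 4·96133 = 17424 + 384532 = 401956; √401956 = 634.
q = (−132 + 634)/2 = 251, and p = q + 132 = 383.
Check: 251 · 383 = 96133.

251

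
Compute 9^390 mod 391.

9^1 ≡ 9 (mod 391)
9^2 ≡ 9^2 = 81 ≡ 81 (mod 391)
9^4 ≡ 81^2 = 6561 ≡ 305 (mod 391)
9^8 ≡ 305^2 = 93025 ≡ 358 (mod 391)
9^16 ≡ 358^2 = 128164 ≡ 307 (mod 391)
9^32 ≡ 307^2 = 94249 ≡ 18 (mod 391)
9^64 ≡ 18^2 = 324 ≡ 324 (mod 391)
9^128 ≡ 324^2 = 104976 ≡ 188 (mod 391)
9^256 ≡ 188^2 = 35344 ≡ 154 (mod 391)
390 = 256 + 128 + 4 + 2 in binary powers of 2.
So 9^390 ≡ 154 · 188 · 305 · 81 ≡ 123 (mod 391).
Since 123 ≠ 1, base 9 is a Fermat witness: 391 is composite.

123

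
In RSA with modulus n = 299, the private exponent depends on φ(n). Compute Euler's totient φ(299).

Factor: 299 = 13 · 23.
φ(299) = (13−1) · (23−1) = 12 · 22 = 264.

264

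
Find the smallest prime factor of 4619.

31

4619 is odd.
Digit sum 20, not divisible by 3.
Ends in 9: not divisible by 5.
7: 4619 = 7·659 + 6
11: 4619 = 11·419 + 10
13: 4619 = 13·355 + 4
17: 4619 = 17·271 + 12
19: 4619 = 19·243 + 2
23: 4619 = 23·200 + 19
29: 4619 = 29·159 + 8
31: 4619 = 31·149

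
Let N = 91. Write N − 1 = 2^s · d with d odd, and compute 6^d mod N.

83

91 − 1 = 90 = 2^1 · 45, so d = 45.
6^1 ≡ 6 (mod 91)
6^2 ≡ 6^2 = 36 ≡ 36 (mod 91)
6^4 ≡ 36^2 = 1296 ≡ 22 (mod 91)
6^8 ≡ 22^2 = 484 ≡ 29 (mod 91)
6^16 ≡ 29^2 = 841 ≡ 22 (mod 91)
6^32 ≡ 22^2 = 484 ≡ 29 (mod 91)
45 = 32 + 8 + 4 + 1 in binary powers of 2.
So 6^45 ≡ 29 · 29 · 22 · 6 ≡ 83 (mod 91).
Squaring chain: 83; never reaches −1, so base 6 is a Miller–Rabin witness that 91 is composite.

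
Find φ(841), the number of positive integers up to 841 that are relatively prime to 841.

812

Factor: 841 = 29^2.
φ(841) = 29^1·(29−1) = 812.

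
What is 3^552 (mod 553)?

3^1 ≡ 3 (mod 553)
3^2 ≡ 3^2 = 9 ≡ 9 (mod 553)
3^4 ≡ 9^2 = 81 ≡ 81 (mod 553)
3^8 ≡ 81^2 = 6561 ≡ 478 (mod 553)
3^16 ≡ 478^2 = 228484 ≡ 95 (mod 553)
3^32 ≡ 95^2 = 9025 ≡ 177 (mod 553)
3^64 ≡ 177^2 = 31329 ≡ 361 (mod 553)
3^128 ≡ 361^2 = 130321 ≡ 366 (mod 553)
3^256 ≡ 366^2 = 133956 ≡ 130 (mod 553)
3^512 ≡ 130^2 = 16900 ≡ 310 (mod 553)
552 = 512 + 32 + 8 in binary powers of 2.
So 3^552 ≡ 310 · 177 · 478 ≡ 176 (mod 553).
Since 176 ≠ 1, base 3 is a Fermat witness: 553 is composite.

176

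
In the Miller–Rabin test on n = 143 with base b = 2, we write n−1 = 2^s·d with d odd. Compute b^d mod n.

46

143 − 1 = 142 = 2^1 · 71, so d = 71.
2^1 ≡ 2 (mod 143)
2^2 ≡ 2^2 = 4 ≡ 4 (mod 143)
2^4 ≡ 4^2 = 16 ≡ 16 (mod 143)
2^8 ≡ 16^2 = 256 ≡ 113 (mod 143)
2^16 ≡ 113^2 = 12769 ≡ 42 (mod 143)
2^32 ≡ 42^2 = 1764 ≡ 48 (mod 143)
2^64 ≡ 48^2 = 2304 ≡ 16 (mod 143)
71 = 64 + 4 + 2 + 1 in binary powers of 2.
So 2^71 ≡ 16 · 16 · 4 · 2 ≡ 46 (mod 143).
Squaring chain: 46; never reaches −1, so base 2 is a Miller–Rabin witness that 143 is composite.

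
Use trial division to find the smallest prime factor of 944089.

47

944089 is odd.
Digit sum 34, not divisible by 3.
Ends in 9: not divisible by 5.
7: 944089 = 7·134869 + 6
11: 944089 = 11·85826 + 3
13: 944089 = 13·72622 + 3
17: 944089 = 17·55534 + 11
19: 944089 = 19·49688 + 17
23: 944089 = 23·41047 + 8
29: 944089 = 29·32554 + 23
31: 944089 = 31·30454 + 15
37: 944089 = 37·25515 + 34
41: 944089 = 41·23026 + 23
43: 944089 = 43·21955 + 24
47: 944089 = 47·20087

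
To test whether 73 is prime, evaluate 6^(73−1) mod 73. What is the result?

1

6^1 ≡ 6 (mod 73)
6^2 ≡ 6^2 = 36 ≡ 36 (mod 73)
6^4 ≡ 36^2 = 1296 ≡ 55 (mod 73)
6^8 ≡ 55^2 = 3025 ≡ 32 (mod 73)
6^16 ≡ 32^2 = 1024 ≡ 2 (mod 73)
6^32 ≡ 2^2 = 4 ≡ 4 (mod 73)
6^64 ≡ 4^2 = 16 ≡ 16 (mod 73)
72 = 64 + 8 in binary powers of 2.
So 6^72 ≡ 16 · 32 ≡ 1 (mod 73).
Since the result is 1, base 6 gives no evidence that 73 is composite.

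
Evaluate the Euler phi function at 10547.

Factor: 10547 = 53 · 199.
φ(10547) = (53−1) · (199−1) = 52 · 198 = 10296.

10296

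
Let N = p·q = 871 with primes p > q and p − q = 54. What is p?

67

Since p = q + 54, we have 871 = q(q + 54), so q² + 54q − 871 = 0.
Discriminant: 54² + 4·871 = 2916 + 3484 = 6400; √6400 = 80.
q = (−54 + 80)/2 = 13, and p = q + 54 = 67.
Check: 13 · 67 = 871.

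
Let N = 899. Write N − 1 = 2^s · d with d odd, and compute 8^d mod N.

899 − 1 = 898 = 2^1 · 449, so d = 449.
8^1 ≡ 8 (mod 899)
8^2 ≡ 8^2 = 64 ≡ 64 (mod 899)
8^4 ≡ 64^2 = 4096 ≡ 500 (mod 899)
8^8 ≡ 500^2 = 250000 ≡ 78 (mod 899)
8^16 ≡ 78^2 = 6084 ≡ 690 (mod 899)
8^32 ≡ 690^2 = 476100 ≡ 529 (mod 899)
8^64 ≡ 529^2 = 279841 ≡ 252 (mod 899)
8^128 ≡ 252^2 = 63504 ≡ 574 (mod 899)
8^256 ≡ 574^2 = 329476 ≡ 442 (mod 899)
449 = 256 + 128 + 64 + 1 in binary powers of 2.
So 8^449 ≡ 442 · 574 · 252 · 8 ≡ 66 (mod 899).
Squaring chain: 66; never reaches −1, so base 8 is a Miller–Rabin witness that 899 is composite.

66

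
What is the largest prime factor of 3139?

3139 = 43 · 73
73 is prime.
So 3139 = 43 · 73; the largest prime factor is 73.

73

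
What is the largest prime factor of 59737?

59737 = 31 · 1927
1927 = 41 · 47
47 is prime.
So 59737 = 31 · 41 · 47; the largest prime factor is 47.

47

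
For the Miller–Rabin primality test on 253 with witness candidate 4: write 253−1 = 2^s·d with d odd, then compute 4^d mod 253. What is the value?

9

253 − 1 = 252 = 2^2 · 63, so d = 63.
4^1 ≡ 4 (mod 253)
4^2 ≡ 4^2 = 16 ≡ 16 (mod 253)
4^4 ≡ 16^2 = 256 ≡ 3 (mod 253)
4^8 ≡ 3^2 = 9 ≡ 9 (mod 253)
4^16 ≡ 9^2 = 81 ≡ 81 (mod 253)
4^32 ≡ 81^2 = 6561 ≡ 236 (mod 253)
63 = 32 + 16 + 8 + 4 + 2 + 1 in binary powers of 2.
So 4^63 ≡ 236 · 81 · 9 · 3 · 16 · 4 ≡ 9 (mod 253).
Squaring chain: 9 → 81; never reaches −1, so base 4 is a Miller–Rabin witness that 253 is composite.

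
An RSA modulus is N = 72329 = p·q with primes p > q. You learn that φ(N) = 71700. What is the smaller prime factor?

φ(n) = (p−1)(q−1) = n − (p+q) + 1, so p + q = 72329 − 71700 + 1 = 630.
p and q are the roots of t² − 630t + 72329 = 0.
Discriminant: 630² − 4·72329 = 396900 − 289316 = 107584; √107584 = 328.
q = (630 − 328)/2 = 151, p = (630 + 328)/2 = 479.
Check: 151 · 479 = 72329.

151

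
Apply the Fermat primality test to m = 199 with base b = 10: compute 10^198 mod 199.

10^1 ≡ 10 (mod 199)
10^2 ≡ 10^2 = 100 ≡ 100 (mod 199)
10^4 ≡ 100^2 = 10000 ≡ 50 (mod 199)
10^8 ≡ 50^2 = 2500 ≡ 112 (mod 199)
10^16 ≡ 112^2 = 12544 ≡ 7 (mod 199)
10^32 ≡ 7^2 = 49 ≡ 49 (mod 199)
10^64 ≡ 49^2 = 2401 ≡ 13 (mod 199)
10^128 ≡ 13^2 = 169 ≡ 169 (mod 199)
198 = 128 + 64 + 4 + 2 in binary powers of 2.
So 10^198 ≡ 169 · 13 · 50 · 100 ≡ 1 (mod 199).
Since the result is 1, base 10 gives no evidence that 199 is composite.

1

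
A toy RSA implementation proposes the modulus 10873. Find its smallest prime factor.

83

10873 is odd.
Digit sum 19, not divisible by 3.
Ends in 3: not divisible by 5.
7: 10873 = 7·1553 + 2
11: 10873 = 11·988 + 5
13: 10873 = 13·836 + 5
17: 10873 = 17·639 + 10
19: 10873 = 19·572 + 5
23: 10873 = 23·472 + 17
29: 10873 = 29·374 + 27
31: 10873 = 31·350 + 23
37: 10873 = 37·293 + 32
41: 10873 = 41·265 + 8
43: 10873 = 43·252 + 37
47: 10873 = 47·231 + 16
53: 10873 = 53·205 + 8
59: 10873 = 59·184 + 17
61: 10873 = 61·178 + 15
67: 10873 = 67·162 + 19
71: 10873 = 71·153 + 10
73: 10873 = 73·148 + 69
79: 10873 = 79·137 + 50
83: 10873 = 83·131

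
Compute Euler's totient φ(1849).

Factor: 1849 = 43^2.
φ(1849) = 43^1·(43−1) = 1806.

1806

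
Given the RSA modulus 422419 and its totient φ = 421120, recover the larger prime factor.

φ(n) = (p−1)(q−1) = n − (p+q) + 1, so p + q = 422419 − 421120 + 1 = 1300.
p and q are the roots of t² − 1300t + 422419 = 0.
Discriminant: 1300² − 4·422419 = 1690000 − 1689676 = 324; √324 = 18.
q = (1300 − 18)/2 = 641, p = (1300 + 18)/2 = 659.
Check: 641 · 659 = 422419.

659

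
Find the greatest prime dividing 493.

29

493 = 17 · 29
29 is prime.
So 493 = 17 · 29; the largest prime factor is 29.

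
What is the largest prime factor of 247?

19

247 = 13 · 19
19 is prime.
So 247 = 13 · 19; the largest prime factor is 19.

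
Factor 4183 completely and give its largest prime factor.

4183 = 47 · 89
89 is prime.
So 4183 = 47 · 89; the largest prime factor is 89.

89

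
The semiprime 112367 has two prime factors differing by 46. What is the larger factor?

359

Since p = q + 46, we have 112367 = q(q + 46), so q² + 46q − 112367 = 0.
Discriminant: 46² + 4·112367 = 2116 + 449468 = 451584; √451584 = 672.
q = (−46 + 672)/2 = 313, and p = q + 46 = 359.
Check: 313 · 359 = 112367.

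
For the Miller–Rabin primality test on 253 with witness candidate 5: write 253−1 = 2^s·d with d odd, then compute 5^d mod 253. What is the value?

191

253 − 1 = 252 = 2^2 · 63, so d = 63.
5^1 ≡ 5 (mod 253)
5^2 ≡ 5^2 = 25 ≡ 25 (mod 253)
5^4 ≡ 25^2 = 625 ≡ 119 (mod 253)
5^8 ≡ 119^2 = 14161 ≡ 246 (mod 253)
5^16 ≡ 246^2 = 60516 ≡ 49 (mod 253)
5^32 ≡ 49^2 = 2401 ≡ 124 (mod 253)
63 = 32 + 16 + 8 + 4 + 2 + 1 in binary powers of 2.
So 5^63 ≡ 124 · 49 · 246 · 119 · 25 · 5 ≡ 191 (mod 253).
Squaring chain: 191 → 49; never reaches −1, so base 5 is a Miller–Rabin witness that 253 is composite.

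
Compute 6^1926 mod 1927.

777

6^1 ≡ 6 (mod 1927)
6^2 ≡ 6^2 = 36 ≡ 36 (mod 1927)
6^4 ≡ 36^2 = 1296 ≡ 1296 (mod 1927)
6^8 ≡ 1296^2 = 1679616 ≡ 1199 (mod 1927)
6^16 ≡ 1199^2 = 1437601 ≡ 59 (mod 1927)
6^32 ≡ 59^2 = 3481 ≡ 1554 (mod 1927)
6^64 ≡ 1554^2 = 2414916 ≡ 385 (mod 1927)
6^128 ≡ 385^2 = 148225 ≡ 1773 (mod 1927)
6^256 ≡ 1773^2 = 3143529 ≡ 592 (mod 1927)
6^512 ≡ 592^2 = 350464 ≡ 1677 (mod 1927)
6^1024 ≡ 1677^2 = 2812329 ≡ 836 (mod 1927)
1926 = 1024 + 512 + 256 + 128 + 4 + 2 in binary powers of 2.
So 6^1926 ≡ 836 · 1677 · 592 · 1773 · 1296 · 36 ≡ 777 (mod 1927).
Since 777 ≠ 1, base 6 is a Fermat witness: 1927 is composite.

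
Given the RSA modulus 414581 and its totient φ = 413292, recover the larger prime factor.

683

φ(n) = (p−1)(q−1) = n − (p+q) + 1, so p + q = 414581 − 413292 + 1 = 1290.
p and q are the roots of t² − 1290t + 414581 = 0.
Discriminant: 1290² − 4·414581 = 1664100 − 1658324 = 5776; √5776 = 76.
q = (1290 − 76)/2 = 607, p = (1290 + 76)/2 = 683.
Check: 607 · 683 = 414581.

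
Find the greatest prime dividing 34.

17

34 = 2 · 17
17 is prime.
So 34 = 2 · 17; the largest prime factor is 17.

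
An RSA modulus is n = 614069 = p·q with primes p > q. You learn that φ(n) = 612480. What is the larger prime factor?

929

φ(n) = (p−1)(q−1) = n − (p+q) + 1, so p + q = 614069 − 612480 + 1 = 1590.
p and q are the roots of t² − 1590t + 614069 = 0.
Discriminant: 1590² − 4·614069 = 2528100 − 2456276 = 71824; √71824 = 268.
q = (1590 − 268)/2 = 661, p = (1590 + 268)/2 = 929.
Check: 661 · 929 = 614069.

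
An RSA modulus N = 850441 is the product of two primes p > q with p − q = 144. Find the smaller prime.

853

Since p = q + 144, we have 850441 = q(q + 144), so q² + 144q − 850441 = 0.
Discriminant: 144² + 4·850441 = 20736 + 3401764 = 3422500; √3422500 = 1850.
q = (−144 + 1850)/2 = 853, and p = q + 144 = 997.
Check: 853 · 997 = 850441.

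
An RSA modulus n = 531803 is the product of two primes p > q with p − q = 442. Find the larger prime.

Since p = q + 442, we have 531803 = q(q + 442), so q² + 442q − 531803 = 0.
Discriminant: 442² + 4·531803 = 195364 + 2127212 = 2322576; √2322576 = 1524.
q = (−442 + 1524)/2 = 541, and p = q + 442 = 983.
Check: 541 · 983 = 531803.

983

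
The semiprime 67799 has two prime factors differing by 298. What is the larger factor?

449

Since p = q + 298, we have 67799 = q(q + 298), so q² + 298q − 67799 = 0.
Discriminant: 298² + 4·67799 = 88804 + 271196 = 360000; √360000 = 600.
q = (−298 + 600)/2 = 151, and p = q + 298 = 449.
Check: 151 · 449 = 67799.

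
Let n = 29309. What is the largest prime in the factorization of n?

79

29309 = 7 · 4187
4187 = 53 · 79
79 is prime.
So 29309 = 7 · 53 · 79; the largest prime factor is 79.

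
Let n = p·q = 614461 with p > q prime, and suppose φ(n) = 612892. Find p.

827

φ(n) = (p−1)(q−1) = n − (p+q) + 1, so p + q = 614461 − 612892 + 1 = 1570.
p and q are the roots of t² − 1570t + 614461 = 0.
Discriminant: 1570² − 4·614461 = 2464900 − 2457844 = 7056; √7056 = 84.
q = (1570 − 84)/2 = 743, p = (1570 + 84)/2 = 827.
Check: 743 · 827 = 614461.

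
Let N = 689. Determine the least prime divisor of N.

689 is odd.
Digit sum 23, not divisible by 3.
Ends in 9: not divisible by 5.
7: 689 = 7·98 + 3
11: 689 = 11·62 + 7
13: 689 = 13·53

13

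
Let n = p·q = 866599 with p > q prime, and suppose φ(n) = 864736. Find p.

977

φ(n) = (p−1)(q−1) = n − (p+q) + 1, so p + q = 866599 − 864736 + 1 = 1864.
p and q are the roots of t² − 1864t + 866599 = 0.
Discriminant: 1864² − 4·866599 = 3474496 − 3466396 = 8100; √8100 = 90.
q = (1864 − 90)/2 = 887, p = (1864 + 90)/2 = 977.
Check: 887 · 977 = 866599.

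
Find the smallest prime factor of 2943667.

31

2943667 is odd.
Digit sum 37, not divisible by 3.
Ends in 7: not divisible by 5.
7: 2943667 = 7·420523 + 6
11: 2943667 = 11·267606 + 1
13: 2943667 = 13·226435 + 12
17: 2943667 = 17·173156 + 15
19: 2943667 = 19·154929 + 16
23: 2943667 = 23·127985 + 12
29: 2943667 = 29·101505 + 22
31: 2943667 = 31·94957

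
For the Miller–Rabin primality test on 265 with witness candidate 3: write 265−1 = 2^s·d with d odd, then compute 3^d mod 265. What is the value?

265 − 1 = 264 = 2^3 · 33, so d = 33.
3^1 ≡ 3 (mod 265)
3^2 ≡ 3^2 = 9 ≡ 9 (mod 265)
3^4 ≡ 9^2 = 81 ≡ 81 (mod 265)
3^8 ≡ 81^2 = 6561 ≡ 201 (mod 265)
3^16 ≡ 201^2 = 40401 ≡ 121 (mod 265)
3^32 ≡ 121^2 = 14641 ≡ 66 (mod 265)
33 = 32 + 1 in binary powers of 2.
So 3^33 ≡ 66 · 3 ≡ 198 (mod 265).
Squaring chain: 198 → 249 → 256; never reaches −1, so base 3 is a Miller–Rabin witness that 265 is composite.

198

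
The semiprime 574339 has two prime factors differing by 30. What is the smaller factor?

743

Since p = q + 30, we have 574339 = q(q + 30), so q² + 30q − 574339 = 0.
Discriminant: 30² + 4·574339 = 900 + 2297356 = 2298256; √2298256 = 1516.
q = (−30 + 1516)/2 = 743, and p = q + 30 = 773.
Check: 743 · 773 = 574339.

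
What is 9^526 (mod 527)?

9^1 ≡ 9 (mod 527)
9^2 ≡ 9^2 = 81 ≡ 81 (mod 527)
9^4 ≡ 81^2 = 6561 ≡ 237 (mod 527)
9^8 ≡ 237^2 = 56169 ≡ 307 (mod 527)
9^16 ≡ 307^2 = 94249 ≡ 443 (mod 527)
9^32 ≡ 443^2 = 196249 ≡ 205 (mod 527)
9^64 ≡ 205^2 = 42025 ≡ 392 (mod 527)
9^128 ≡ 392^2 = 153664 ≡ 307 (mod 527)
9^256 ≡ 307^2 = 94249 ≡ 443 (mod 527)
9^512 ≡ 443^2 = 196249 ≡ 205 (mod 527)
526 = 512 + 8 + 4 + 2 in binary powers of 2.
So 9^526 ≡ 205 · 307 · 237 · 81 ≡ 412 (mod 527).
Since 412 ≠ 1, base 9 is a Fermat witness: 527 is composite.

412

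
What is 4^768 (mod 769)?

4^1 ≡ 4 (mod 769)
4^2 ≡ 4^2 = 16 ≡ 16 (mod 769)
4^4 ≡ 16^2 = 256 ≡ 256 (mod 769)
4^8 ≡ 256^2 = 65536 ≡ 171 (mod 769)
4^16 ≡ 171^2 = 29241 ≡ 19 (mod 769)
4^32 ≡ 19^2 = 361 ≡ 361 (mod 769)
4^64 ≡ 361^2 = 130321 ≡ 360 (mod 769)
4^128 ≡ 360^2 = 129600 ≡ 408 (mod 769)
4^256 ≡ 408^2 = 166464 ≡ 360 (mod 769)
4^512 ≡ 360^2 = 129600 ≡ 408 (mod 769)
768 = 512 + 256 in binary powers of 2.
So 4^768 ≡ 408 · 360 ≡ 1 (mod 769).
Since the result is 1, base 4 gives no evidence that 769 is composite.

1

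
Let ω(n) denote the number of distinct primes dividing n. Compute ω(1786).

3

1786 = 2 · 893
893 = 19 · 47
1786 = 2 · 19 · 47, which has 3 distinct prime factors.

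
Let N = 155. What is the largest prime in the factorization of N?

31

155 = 5 · 31
31 is prime.
So 155 = 5 · 31; the largest prime factor is 31.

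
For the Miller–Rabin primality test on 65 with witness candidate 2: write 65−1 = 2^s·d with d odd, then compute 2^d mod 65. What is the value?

2

65 − 1 = 64 = 2^6 · 1, so d = 1.
2^1 ≡ 2 (mod 65)
1 = 1 in binary powers of 2.
So 2^1 ≡ 2 ≡ 2 (mod 65).
Squaring chain: 2 → 4 → 16 → 61 → 16 → 61; never reaches −1, so base 2 is a Miller–Rabin witness that 65 is composite.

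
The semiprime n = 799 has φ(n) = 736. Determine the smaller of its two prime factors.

17

φ(n) = (p−1)(q−1) = n − (p+q) + 1, so p + q = 799 − 736 + 1 = 64.
p and q are the roots of t² − 64t + 799 = 0.
Discriminant: 64² − 4·799 = 4096 − 3196 = 900; √900 = 30.
q = (64 − 30)/2 = 17, p = (64 + 30)/2 = 47.
Check: 17 · 47 = 799.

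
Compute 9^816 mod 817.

752

9^1 ≡ 9 (mod 817)
9^2 ≡ 9^2 = 81 ≡ 81 (mod 817)
9^4 ≡ 81^2 = 6561 ≡ 25 (mod 817)
9^8 ≡ 25^2 = 625 ≡ 625 (mod 817)
9^16 ≡ 625^2 = 390625 ≡ 99 (mod 817)
9^32 ≡ 99^2 = 9801 ≡ 814 (mod 817)
9^64 ≡ 814^2 = 662596 ≡ 9 (mod 817)
9^128 ≡ 9^2 = 81 ≡ 81 (mod 817)
9^256 ≡ 81^2 = 6561 ≡ 25 (mod 817)
9^512 ≡ 25^2 = 625 ≡ 625 (mod 817)
816 = 512 + 256 + 32 + 16 in binary powers of 2.
So 9^816 ≡ 625 · 25 · 814 · 99 ≡ 752 (mod 817).
Since 752 ≠ 1, base 9 is a Fermat witness: 817 is composite.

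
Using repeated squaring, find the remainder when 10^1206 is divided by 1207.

1080

10^1 ≡ 10 (mod 1207)
10^2 ≡ 10^2 = 100 ≡ 100 (mod 1207)
10^4 ≡ 100^2 = 10000 ≡ 344 (mod 1207)
10^8 ≡ 344^2 = 118336 ≡ 50 (mod 1207)
10^16 ≡ 50^2 = 2500 ≡ 86 (mod 1207)
10^32 ≡ 86^2 = 7396 ≡ 154 (mod 1207)
10^64 ≡ 154^2 = 23716 ≡ 783 (mod 1207)
10^128 ≡ 783^2 = 613089 ≡ 1140 (mod 1207)
10^256 ≡ 1140^2 = 1299600 ≡ 868 (mod 1207)
10^512 ≡ 868^2 = 753424 ≡ 256 (mod 1207)
10^1024 ≡ 256^2 = 65536 ≡ 358 (mod 1207)
1206 = 1024 + 128 + 32 + 16 + 4 + 2 in binary powers of 2.
So 10^1206 ≡ 358 · 1140 · 154 · 86 · 344 · 100 ≡ 1080 (mod 1207).
Since 1080 ≠ 1, base 10 is a Fermat witness: 1207 is composite.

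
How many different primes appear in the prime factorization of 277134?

6

277134 = 2 · 138567
138567 = 3 · 46189
46189 = 11 · 4199
4199 = 13 · 323
323 = 17 · 19
277134 = 2 · 3 · 11 · 13 · 17 · 19, which has 6 distinct prime factors.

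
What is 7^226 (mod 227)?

7^1 ≡ 7 (mod 227)
7^2 ≡ 7^2 = 49 ≡ 49 (mod 227)
7^4 ≡ 49^2 = 2401 ≡ 131 (mod 227)
7^8 ≡ 131^2 = 17161 ≡ 136 (mod 227)
7^16 ≡ 136^2 = 18496 ≡ 109 (mod 227)
7^32 ≡ 109^2 = 11881 ≡ 77 (mod 227)
7^64 ≡ 77^2 = 5929 ≡ 27 (mod 227)
7^128 ≡ 27^2 = 729 ≡ 48 (mod 227)
226 = 128 + 64 + 32 + 2 in binary powers of 2.
So 7^226 ≡ 48 · 27 · 77 · 49 ≡ 1 (mod 227).
Since the result is 1, base 7 gives no evidence that 227 is composite.

1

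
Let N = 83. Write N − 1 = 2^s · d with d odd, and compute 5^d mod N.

83 − 1 = 82 = 2^1 · 41, so d = 41.
5^1 ≡ 5 (mod 83)
5^2 ≡ 5^2 = 25 ≡ 25 (mod 83)
5^4 ≡ 25^2 = 625 ≡ 44 (mod 83)
5^8 ≡ 44^2 = 1936 ≡ 27 (mod 83)
5^16 ≡ 27^2 = 729 ≡ 65 (mod 83)
5^32 ≡ 65^2 = 4225 ≡ 75 (mod 83)
41 = 32 + 8 + 1 in binary powers of 2.
So 5^41 ≡ 75 · 27 · 5 ≡ 82 (mod 83).
Since 5^d ≡ 82 (mod 83), base 5 does not prove 83 composite.

82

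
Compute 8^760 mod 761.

8^1 ≡ 8 (mod 761)
8^2 ≡ 8^2 = 64 ≡ 64 (mod 761)
8^4 ≡ 64^2 = 4096 ≡ 291 (mod 761)
8^8 ≡ 291^2 = 84681 ≡ 210 (mod 761)
8^16 ≡ 210^2 = 44100 ≡ 723 (mod 761)
8^32 ≡ 723^2 = 522729 ≡ 683 (mod 761)
8^64 ≡ 683^2 = 466489 ≡ 757 (mod 761)
8^128 ≡ 757^2 = 573049 ≡ 16 (mod 761)
8^256 ≡ 16^2 = 256 ≡ 256 (mod 761)
8^512 ≡ 256^2 = 65536 ≡ 90 (mod 761)
760 = 512 + 128 + 64 + 32 + 16 + 8 in binary powers of 2.
So 8^760 ≡ 90 · 16 · 757 · 683 · 723 · 210 ≡ 1 (mod 761).
Since the result is 1, base 8 gives no evidence that 761 is composite.

1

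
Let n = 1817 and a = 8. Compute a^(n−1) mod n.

8^1 ≡ 8 (mod 1817)
8^2 ≡ 8^2 = 64 ≡ 64 (mod 1817)
8^4 ≡ 64^2 = 4096 ≡ 462 (mod 1817)
8^8 ≡ 462^2 = 213444 ≡ 855 (mod 1817)
8^16 ≡ 855^2 = 731025 ≡ 591 (mod 1817)
8^32 ≡ 591^2 = 349281 ≡ 417 (mod 1817)
8^64 ≡ 417^2 = 173889 ≡ 1274 (mod 1817)
8^128 ≡ 1274^2 = 1623076 ≡ 495 (mod 1817)
8^256 ≡ 495^2 = 245025 ≡ 1547 (mod 1817)
8^512 ≡ 1547^2 = 2393209 ≡ 220 (mod 1817)
8^1024 ≡ 220^2 = 48400 ≡ 1158 (mod 1817)
1816 = 1024 + 512 + 256 + 16 + 8 in binary powers of 2.
So 8^1816 ≡ 1158 · 220 · 1547 · 591 · 855 ≡ 836 (mod 1817).
Since 836 ≠ 1, base 8 is a Fermat witness: 1817 is composite.

836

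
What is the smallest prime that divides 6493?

6493 is odd.
Digit sum 22, not divisible by 3.
Ends in 3: not divisible by 5.
7: 6493 = 7·927 + 4
11: 6493 = 11·590 + 3
13: 6493 = 13·499 + 6
17: 6493 = 17·381 + 16
19: 6493 = 19·341 + 14
23: 6493 = 23·282 + 7
29: 6493 = 29·223 + 26
31: 6493 = 31·209 + 14
37: 6493 = 37·175 + 18
41: 6493 = 41·158 + 15
43: 6493 = 43·151

43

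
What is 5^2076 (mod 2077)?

1489

5^1 ≡ 5 (mod 2077)
5^2 ≡ 5^2 = 25 ≡ 25 (mod 2077)
5^4 ≡ 25^2 = 625 ≡ 625 (mod 2077)
5^8 ≡ 625^2 = 390625 ≡ 149 (mod 2077)
5^16 ≡ 149^2 = 22201 ≡ 1431 (mod 2077)
5^32 ≡ 1431^2 = 2047761 ≡ 1916 (mod 2077)
5^64 ≡ 1916^2 = 3671056 ≡ 997 (mod 2077)
5^128 ≡ 997^2 = 994009 ≡ 1203 (mod 2077)
5^256 ≡ 1203^2 = 1447209 ≡ 1617 (mod 2077)
5^512 ≡ 1617^2 = 2614689 ≡ 1823 (mod 2077)
5^1024 ≡ 1823^2 = 3323329 ≡ 129 (mod 2077)
5^2048 ≡ 129^2 = 16641 ≡ 25 (mod 2077)
2076 = 2048 + 16 + 8 + 4 in binary powers of 2.
So 5^2076 ≡ 25 · 1431 · 149 · 625 ≡ 1489 (mod 2077).
Since 1489 ≠ 1, base 5 is a Fermat witness: 2077 is composite.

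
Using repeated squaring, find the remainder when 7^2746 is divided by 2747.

7^1 ≡ 7 (mod 2747)
7^2 ≡ 7^2 = 49 ≡ 49 (mod 2747)
7^4 ≡ 49^2 = 2401 ≡ 2401 (mod 2747)
7^8 ≡ 2401^2 = 5764801 ≡ 1595 (mod 2747)
7^16 ≡ 1595^2 = 2544025 ≡ 303 (mod 2747)
7^32 ≡ 303^2 = 91809 ≡ 1158 (mod 2747)
7^64 ≡ 1158^2 = 1340964 ≡ 428 (mod 2747)
7^128 ≡ 428^2 = 183184 ≡ 1882 (mod 2747)
7^256 ≡ 1882^2 = 3541924 ≡ 1041 (mod 2747)
7^512 ≡ 1041^2 = 1083681 ≡ 1363 (mod 2747)
7^1024 ≡ 1363^2 = 1857769 ≡ 797 (mod 2747)
7^2048 ≡ 797^2 = 635209 ≡ 652 (mod 2747)
2746 = 2048 + 512 + 128 + 32 + 16 + 8 + 2 in binary powers of 2.
So 7^2746 ≡ 652 · 1363 · 1882 · 1158 · 303 · 1595 · 49 ≡ 21 (mod 2747).
Since 21 ≠ 1, base 7 is a Fermat witness: 2747 is composite.

21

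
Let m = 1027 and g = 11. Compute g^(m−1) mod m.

11^1 ≡ 11 (mod 1027)
11^2 ≡ 11^2 = 121 ≡ 121 (mod 1027)
11^4 ≡ 121^2 = 14641 ≡ 263 (mod 1027)
11^8 ≡ 263^2 = 69169 ≡ 360 (mod 1027)
11^16 ≡ 360^2 = 129600 ≡ 198 (mod 1027)
11^32 ≡ 198^2 = 39204 ≡ 178 (mod 1027)
11^64 ≡ 178^2 = 31684 ≡ 874 (mod 1027)
11^128 ≡ 874^2 = 763876 ≡ 815 (mod 1027)
11^256 ≡ 815^2 = 664225 ≡ 783 (mod 1027)
11^512 ≡ 783^2 = 613089 ≡ 997 (mod 1027)
11^1024 ≡ 997^2 = 994009 ≡ 900 (mod 1027)
1026 = 1024 + 2 in binary powers of 2.
So 11^1026 ≡ 900 · 121 ≡ 38 (mod 1027).
Since 38 ≠ 1, base 11 is a Fermat witness: 1027 is composite.

38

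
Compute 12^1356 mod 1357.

12^1 ≡ 12 (mod 1357)
12^2 ≡ 12^2 = 144 ≡ 144 (mod 1357)
12^4 ≡ 144^2 = 20736 ≡ 381 (mod 1357)
12^8 ≡ 381^2 = 145161 ≡ 1319 (mod 1357)
12^16 ≡ 1319^2 = 1739761 ≡ 87 (mod 1357)
12^32 ≡ 87^2 = 7569 ≡ 784 (mod 1357)
12^64 ≡ 784^2 = 614656 ≡ 1292 (mod 1357)
12^128 ≡ 1292^2 = 1669264 ≡ 154 (mod 1357)
12^256 ≡ 154^2 = 23716 ≡ 647 (mod 1357)
12^512 ≡ 647^2 = 418609 ≡ 653 (mod 1357)
12^1024 ≡ 653^2 = 426409 ≡ 311 (mod 1357)
1356 = 1024 + 256 + 64 + 8 + 4 in binary powers of 2.
So 12^1356 ≡ 311 · 647 · 1292 · 1319 · 381 ≡ 1130 (mod 1357).
Since 1130 ≠ 1, base 12 is a Fermat witness: 1357 is composite.

1130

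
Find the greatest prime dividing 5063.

83

5063 = 61 · 83
83 is prime.
So 5063 = 61 · 83; the largest prime factor is 83.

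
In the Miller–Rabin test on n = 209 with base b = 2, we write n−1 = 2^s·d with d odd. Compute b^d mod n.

209 − 1 = 208 = 2^4 · 13, so d = 13.
2^1 ≡ 2 (mod 209)
2^2 ≡ 2^2 = 4 ≡ 4 (mod 209)
2^4 ≡ 4^2 = 16 ≡ 16 (mod 209)
2^8 ≡ 16^2 = 256 ≡ 47 (mod 209)
13 = 8 + 4 + 1 in binary powers of 2.
So 2^13 ≡ 47 · 16 · 2 ≡ 41 (mod 209).
Squaring chain: 41 → 9 → 81 → 82; never reaches −1, so base 2 is a Miller–Rabin witness that 209 is composite.

41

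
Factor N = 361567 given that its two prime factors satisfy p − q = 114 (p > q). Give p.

661

Since p = q + 114, we have 361567 = q(q + 114), so q² + 114q − 361567 = 0.
Discriminant: 114² + 4·361567 = 12996 + 1446268 = 1459264; √1459264 = 1208.
q = (−114 + 1208)/2 = 547, and p = q + 114 = 661.
Check: 547 · 661 = 361567.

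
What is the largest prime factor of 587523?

587523 = 3 · 195841
195841 = 37 · 5293
5293 = 67 · 79
79 is prime.
So 587523 = 3 · 37 · 67 · 79; the largest prime factor is 79.

79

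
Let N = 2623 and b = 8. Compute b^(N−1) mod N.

8^1 ≡ 8 (mod 2623)
8^2 ≡ 8^2 = 64 ≡ 64 (mod 2623)
8^4 ≡ 64^2 = 4096 ≡ 1473 (mod 2623)
8^8 ≡ 1473^2 = 2169729 ≡ 508 (mod 2623)
8^16 ≡ 508^2 = 258064 ≡ 1010 (mod 2623)
8^32 ≡ 1010^2 = 1020100 ≡ 2376 (mod 2623)
8^64 ≡ 2376^2 = 5645376 ≡ 680 (mod 2623)
8^128 ≡ 680^2 = 462400 ≡ 752 (mod 2623)
8^256 ≡ 752^2 = 565504 ≡ 1559 (mod 2623)
8^512 ≡ 1559^2 = 2430481 ≡ 1583 (mod 2623)
8^1024 ≡ 1583^2 = 2505889 ≡ 924 (mod 2623)
8^2048 ≡ 924^2 = 853776 ≡ 1301 (mod 2623)
2622 = 2048 + 512 + 32 + 16 + 8 + 4 + 2 in binary powers of 2.
So 8^2622 ≡ 1301 · 1583 · 2376 · 1010 · 508 · 1473 · 64 ≡ 613 (mod 2623).
Since 613 ≠ 1, base 8 is a Fermat witness: 2623 is composite.

613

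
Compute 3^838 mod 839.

1

3^1 ≡ 3 (mod 839)
3^2 ≡ 3^2 = 9 ≡ 9 (mod 839)
3^4 ≡ 9^2 = 81 ≡ 81 (mod 839)
3^8 ≡ 81^2 = 6561 ≡ 688 (mod 839)
3^16 ≡ 688^2 = 473344 ≡ 148 (mod 839)
3^32 ≡ 148^2 = 21904 ≡ 90 (mod 839)
3^64 ≡ 90^2 = 8100 ≡ 549 (mod 839)
3^128 ≡ 549^2 = 301401 ≡ 200 (mod 839)
3^256 ≡ 200^2 = 40000 ≡ 567 (mod 839)
3^512 ≡ 567^2 = 321489 ≡ 152 (mod 839)
838 = 512 + 256 + 64 + 4 + 2 in binary powers of 2.
So 3^838 ≡ 152 · 567 · 549 · 81 · 9 ≡ 1 (mod 839).
Since the result is 1, base 3 gives no evidence that 839 is composite.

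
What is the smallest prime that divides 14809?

59

14809 is odd.
Digit sum 22, not divisible by 3.
Ends in 9: not divisible by 5.
7: 14809 = 7·2115 + 4
11: 14809 = 11·1346 + 3
13: 14809 = 13·1139 + 2
17: 14809 = 17·871 + 2
19: 14809 = 19·779 + 8
23: 14809 = 23·643 + 20
29: 14809 = 29·510 + 19
31: 14809 = 31·477 + 22
37: 14809 = 37·400 + 9
41: 14809 = 41·361 + 8
43: 14809 = 43·344 + 17
47: 14809 = 47·315 + 4
53: 14809 = 53·279 + 22
59: 14809 = 59·251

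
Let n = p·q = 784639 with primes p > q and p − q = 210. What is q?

Since p = q + 210, we have 784639 = q(q + 210), so q² + 210q − 784639 = 0.
Discriminant: 210² + 4·784639 = 44100 + 3138556 = 3182656; √3182656 = 1784.
q = (−210 + 1784)/2 = 787, and p = q + 210 = 997.
Check: 787 · 997 = 784639.

787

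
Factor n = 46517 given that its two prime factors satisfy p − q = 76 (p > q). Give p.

257

Since p = q + 76, we have 46517 = q(q + 76), so q² + 76q − 46517 = 0.
Discriminant: 76² + 4·46517 = 5776 + 186068 = 191844; √191844 = 438.
q = (−76 + 438)/2 = 181, and p = q + 76 = 257.
Check: 181 · 257 = 46517.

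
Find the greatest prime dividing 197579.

79

197579 = 41 · 4819
4819 = 61 · 79
79 is prime.
So 197579 = 41 · 61 · 79; the largest prime factor is 79.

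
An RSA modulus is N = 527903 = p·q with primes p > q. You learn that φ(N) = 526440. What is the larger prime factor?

φ(n) = (p−1)(q−1) = n − (p+q) + 1, so p + q = 527903 − 526440 + 1 = 1464.
p and q are the roots of t² − 1464t + 527903 = 0.
Discriminant: 1464² − 4·527903 = 2143296 − 2111612 = 31684; √31684 = 178.
q = (1464 − 178)/2 = 643, p = (1464 + 178)/2 = 821.
Check: 643 · 821 = 527903.

821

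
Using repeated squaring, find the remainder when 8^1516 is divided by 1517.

174

8^1 ≡ 8 (mod 1517)
8^2 ≡ 8^2 = 64 ≡ 64 (mod 1517)
8^4 ≡ 64^2 = 4096 ≡ 1062 (mod 1517)
8^8 ≡ 1062^2 = 1127844 ≡ 713 (mod 1517)
8^16 ≡ 713^2 = 508369 ≡ 174 (mod 1517)
8^32 ≡ 174^2 = 30276 ≡ 1453 (mod 1517)
8^64 ≡ 1453^2 = 2111209 ≡ 1062 (mod 1517)
8^128 ≡ 1062^2 = 1127844 ≡ 713 (mod 1517)
8^256 ≡ 713^2 = 508369 ≡ 174 (mod 1517)
8^512 ≡ 174^2 = 30276 ≡ 1453 (mod 1517)
8^1024 ≡ 1453^2 = 2111209 ≡ 1062 (mod 1517)
1516 = 1024 + 256 + 128 + 64 + 32 + 8 + 4 in binary powers of 2.
So 8^1516 ≡ 1062 · 174 · 713 · 1062 · 1453 · 713 · 1062 ≡ 174 (mod 1517).
Since 174 ≠ 1, base 8 is a Fermat witness: 1517 is composite.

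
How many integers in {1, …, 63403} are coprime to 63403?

Factor: 63403 = 19 · 47 · 71.
φ(63403) = (19−1) · (47−1) · (71−1) = 18 · 46 · 70 = 57960.

57960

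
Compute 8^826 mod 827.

1

8^1 ≡ 8 (mod 827)
8^2 ≡ 8^2 = 64 ≡ 64 (mod 827)
8^4 ≡ 64^2 = 4096 ≡ 788 (mod 827)
8^8 ≡ 788^2 = 620944 ≡ 694 (mod 827)
8^16 ≡ 694^2 = 481636 ≡ 322 (mod 827)
8^32 ≡ 322^2 = 103684 ≡ 309 (mod 827)
8^64 ≡ 309^2 = 95481 ≡ 376 (mod 827)
8^128 ≡ 376^2 = 141376 ≡ 786 (mod 827)
8^256 ≡ 786^2 = 617796 ≡ 27 (mod 827)
8^512 ≡ 27^2 = 729 ≡ 729 (mod 827)
826 = 512 + 256 + 32 + 16 + 8 + 2 in binary powers of 2.
So 8^826 ≡ 729 · 27 · 309 · 322 · 694 · 64 ≡ 1 (mod 827).
Since the result is 1, base 8 gives no evidence that 827 is composite.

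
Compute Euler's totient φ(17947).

17680

Factor: 17947 = 131 · 137.
φ(17947) = (131−1) · (137−1) = 130 · 136 = 17680.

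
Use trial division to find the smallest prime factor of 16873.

16873 is odd.
Digit sum 25, not divisible by 3.
Ends in 3: not divisible by 5.
7: 16873 = 7·2410 + 3
11: 16873 = 11·1533 + 10
13: 16873 = 13·1297 + 12
17: 16873 = 17·992 + 9
19: 16873 = 19·888 + 1
23: 16873 = 23·733 + 14
29: 16873 = 29·581 + 24
31: 16873 = 31·544 + 9
37: 16873 = 37·456 + 1
41: 16873 = 41·411 + 22
43: 16873 = 43·392 + 17
47: 16873 = 47·359

47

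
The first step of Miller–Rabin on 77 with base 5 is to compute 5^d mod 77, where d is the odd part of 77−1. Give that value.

75

77 − 1 = 76 = 2^2 · 19, so d = 19.
5^1 ≡ 5 (mod 77)
5^2 ≡ 5^2 = 25 ≡ 25 (mod 77)
5^4 ≡ 25^2 = 625 ≡ 9 (mod 77)
5^8 ≡ 9^2 = 81 ≡ 4 (mod 77)
5^16 ≡ 4^2 = 16 ≡ 16 (mod 77)
19 = 16 + 2 + 1 in binary powers of 2.
So 5^19 ≡ 16 · 25 · 5 ≡ 75 (mod 77).
Squaring chain: 75 → 4; never reaches −1, so base 5 is a Miller–Rabin witness that 77 is composite.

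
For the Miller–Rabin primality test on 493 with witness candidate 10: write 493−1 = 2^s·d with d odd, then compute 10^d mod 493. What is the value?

493 − 1 = 492 = 2^2 · 123, so d = 123.
10^1 ≡ 10 (mod 493)
10^2 ≡ 10^2 = 100 ≡ 100 (mod 493)
10^4 ≡ 100^2 = 10000 ≡ 140 (mod 493)
10^8 ≡ 140^2 = 19600 ≡ 373 (mod 493)
10^16 ≡ 373^2 = 139129 ≡ 103 (mod 493)
10^32 ≡ 103^2 = 10609 ≡ 256 (mod 493)
10^64 ≡ 256^2 = 65536 ≡ 460 (mod 493)
123 = 64 + 32 + 16 + 8 + 2 + 1 in binary powers of 2.
So 10^123 ≡ 460 · 256 · 103 · 373 · 100 · 10 ≡ 292 (mod 493).
Squaring chain: 292 → 468; never reaches −1, so base 10 is a Miller–Rabin witness that 493 is composite.

292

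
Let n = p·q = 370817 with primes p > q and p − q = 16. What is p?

617

Since p = q + 16, we have 370817 = q(q + 16), so q² + 16q − 370817 = 0.
Discriminant: 16² + 4·370817 = 256 + 1483268 = 1483524; √1483524 = 1218.
q = (−16 + 1218)/2 = 601, and p = q + 16 = 617.
Check: 601 · 617 = 370817.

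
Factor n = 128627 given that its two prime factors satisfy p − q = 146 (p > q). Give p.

439

Since p = q + 146, we have 128627 = q(q + 146), so q² + 146q − 128627 = 0.
Discriminant: 146² + 4·128627 = 21316 + 514508 = 535824; √535824 = 732.
q = (−146 + 732)/2 = 293, and p = q + 146 = 439.
Check: 293 · 439 = 128627.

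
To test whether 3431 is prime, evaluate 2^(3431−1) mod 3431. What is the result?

2922

2^1 ≡ 2 (mod 3431)
2^2 ≡ 2^2 = 4 ≡ 4 (mod 3431)
2^4 ≡ 4^2 = 16 ≡ 16 (mod 3431)
2^8 ≡ 16^2 = 256 ≡ 256 (mod 3431)
2^16 ≡ 256^2 = 65536 ≡ 347 (mod 3431)
2^32 ≡ 347^2 = 120409 ≡ 324 (mod 3431)
2^64 ≡ 324^2 = 104976 ≡ 2046 (mod 3431)
2^128 ≡ 2046^2 = 4186116 ≡ 296 (mod 3431)
2^256 ≡ 296^2 = 87616 ≡ 1841 (mod 3431)
2^512 ≡ 1841^2 = 3389281 ≡ 2884 (mod 3431)
2^1024 ≡ 2884^2 = 8317456 ≡ 712 (mod 3431)
2^2048 ≡ 712^2 = 506944 ≡ 2587 (mod 3431)
3430 = 2048 + 1024 + 256 + 64 + 32 + 4 + 2 in binary powers of 2.
So 2^3430 ≡ 2587 · 712 · 1841 · 2046 · 324 · 16 · 4 ≡ 2922 (mod 3431).
Since 2922 ≠ 1, base 2 is a Fermat witness: 3431 is composite.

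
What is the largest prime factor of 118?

118 = 2 · 59
59 is prime.
So 118 = 2 · 59; the largest prime factor is 59.

59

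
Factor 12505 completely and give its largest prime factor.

61

12505 = 5 · 2501
2501 = 41 · 61
61 is prime.
So 12505 = 5 · 41 · 61; the largest prime factor is 61.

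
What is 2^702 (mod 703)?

2^1 ≡ 2 (mod 703)
2^2 ≡ 2^2 = 4 ≡ 4 (mod 703)
2^4 ≡ 4^2 = 16 ≡ 16 (mod 703)
2^8 ≡ 16^2 = 256 ≡ 256 (mod 703)
2^16 ≡ 256^2 = 65536 ≡ 157 (mod 703)
2^32 ≡ 157^2 = 24649 ≡ 44 (mod 703)
2^64 ≡ 44^2 = 1936 ≡ 530 (mod 703)
2^128 ≡ 530^2 = 280900 ≡ 403 (mod 703)
2^256 ≡ 403^2 = 162409 ≡ 16 (mod 703)
2^512 ≡ 16^2 = 256 ≡ 256 (mod 703)
702 = 512 + 128 + 32 + 16 + 8 + 4 + 2 in binary powers of 2.
So 2^702 ≡ 256 · 403 · 44 · 157 · 256 · 16 · 4 ≡ 628 (mod 703).
Since 628 ≠ 1, base 2 is a Fermat witness: 703 is composite.

628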